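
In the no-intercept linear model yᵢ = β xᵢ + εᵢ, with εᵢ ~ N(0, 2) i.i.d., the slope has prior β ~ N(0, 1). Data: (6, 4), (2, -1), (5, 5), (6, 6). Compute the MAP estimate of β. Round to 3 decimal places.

log p(β | y) = −Σ(yᵢ − βxᵢ)²/(2·2) − β²/(2·1) + const.
Setting the derivative to zero: Σxᵢ(yᵢ − βxᵢ)/2 − β/1 = 0, so β = Σxᵢyᵢ / (Σxᵢ² + σ²/τ²).
Σxᵢyᵢ = 6·4 + 2·(-1) + 5·5 + 6·6 = 83; Σxᵢ² = 101; σ²/τ² = 2.
β̂_MAP = 83 / (101 + 2) = 83/103 ≈ 0.806.

β̂_MAP = 0.806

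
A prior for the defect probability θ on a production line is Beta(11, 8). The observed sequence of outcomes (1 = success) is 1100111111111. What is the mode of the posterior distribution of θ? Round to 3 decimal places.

θ̂_MAP = 0.700

Prior: Beta(11, 8).
Data: 11 successes in 13 trials (from the sequence). The binomial likelihood contributes θ^11(1−θ)^2, so the posterior is Beta(11+11, 8+2) = Beta(22, 10).
For Beta(a, b) with a, b > 1 the mode is (a−1)/(a+b−2) = 21/30 ≈ 0.700.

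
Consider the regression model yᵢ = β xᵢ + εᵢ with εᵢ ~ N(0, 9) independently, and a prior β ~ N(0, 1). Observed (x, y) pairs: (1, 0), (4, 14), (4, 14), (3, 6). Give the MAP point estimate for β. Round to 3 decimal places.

log p(β | y) = −Σ(yᵢ − βxᵢ)²/(2·9) − β²/(2·1) + const.
Setting the derivative to zero: Σxᵢ(yᵢ − βxᵢ)/9 − β/1 = 0, so β = Σxᵢyᵢ / (Σxᵢ² + σ²/τ²).
Σxᵢyᵢ = 1·0 + 4·14 + 4·14 + 3·6 = 130; Σxᵢ² = 42; σ²/τ² = 9.
β̂_MAP = 130 / (42 + 9) = 130/51 ≈ 2.549.

β̂_MAP = 2.549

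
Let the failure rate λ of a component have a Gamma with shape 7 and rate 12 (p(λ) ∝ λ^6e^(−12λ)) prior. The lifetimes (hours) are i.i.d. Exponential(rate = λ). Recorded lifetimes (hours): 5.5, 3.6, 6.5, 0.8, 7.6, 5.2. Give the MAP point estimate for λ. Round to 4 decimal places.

The Exponential(rate=λ) likelihood is ∝ λ^n e^(−λΣtᵢ). Here n = 6 and Σtᵢ = 5.5 + 3.6 + 6.5 + 0.8 + 7.6 + 5.2 = 29.2.
Posterior ∝ λ^6e^(−12λ) · λ^6e^(−29.2λ) = λ^12e^(−41.2λ), i.e. Gamma(13, 41.2).
Mode = (a−1)/b = 12/41.2 ≈ 0.2913.

λ̂_MAP = 0.2913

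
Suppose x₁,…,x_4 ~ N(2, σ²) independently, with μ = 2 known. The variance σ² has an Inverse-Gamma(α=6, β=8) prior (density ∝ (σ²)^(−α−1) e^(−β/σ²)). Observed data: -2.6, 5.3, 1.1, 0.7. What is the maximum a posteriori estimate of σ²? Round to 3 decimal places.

Sum of squared deviations about the known mean: SS = (-2.6−2)² + (5.3−2)² + (1.1−2)² + (0.7−2)² = 34.55.
The Normal likelihood contributes (σ²)^(−n/2) exp(−SS/(2σ²)), so the posterior is Inverse-Gamma(α + n/2, β + SS/2) = Inverse-Gamma(8, 25.275).
The mode of Inverse-Gamma(a, b) is b/(a+1) = 25.275/9 ≈ 2.808.

σ̂²_MAP = 2.808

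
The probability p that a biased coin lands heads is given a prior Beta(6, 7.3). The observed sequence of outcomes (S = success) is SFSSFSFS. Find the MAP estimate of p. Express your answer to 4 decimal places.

Prior: Beta(6, 7.3).
Data: 5 successes in 8 trials (from the sequence). The binomial likelihood contributes p^5(1−p)^3, so the posterior is Beta(6+5, 7.3+3) = Beta(11, 10.3).
For Beta(a, b) with a, b > 1 the mode is (a−1)/(a+b−2) = 10/19.3 ≈ 0.5181.

p̂_MAP = 0.5181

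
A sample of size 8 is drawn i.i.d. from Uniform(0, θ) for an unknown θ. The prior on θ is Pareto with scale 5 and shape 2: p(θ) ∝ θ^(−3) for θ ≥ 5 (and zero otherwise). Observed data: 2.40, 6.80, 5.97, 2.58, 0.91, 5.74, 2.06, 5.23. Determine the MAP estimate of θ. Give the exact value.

θ̂_MAP = 6.80

The Uniform(0, θ) likelihood is θ^(−n) for θ ≥ max(xᵢ), zero otherwise. Here max(xᵢ) = 6.80.
Posterior ∝ θ^(−3) · θ^(−8) = θ^(−11) on θ ≥ max(5, 6.80) = 6.80.
This density is strictly decreasing in θ, so the posterior mode lies at the lower boundary of the support.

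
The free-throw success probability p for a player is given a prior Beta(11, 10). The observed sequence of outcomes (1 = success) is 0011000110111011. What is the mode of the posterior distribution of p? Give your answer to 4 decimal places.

Prior: Beta(11, 10).
Data: 9 successes in 16 trials (from the sequence). The binomial likelihood contributes p^9(1−p)^7, so the posterior is Beta(11+9, 10+7) = Beta(20, 17).
For Beta(a, b) with a, b > 1 the mode is (a−1)/(a+b−2) = 19/35 ≈ 0.5429.

p̂_MAP = 0.5429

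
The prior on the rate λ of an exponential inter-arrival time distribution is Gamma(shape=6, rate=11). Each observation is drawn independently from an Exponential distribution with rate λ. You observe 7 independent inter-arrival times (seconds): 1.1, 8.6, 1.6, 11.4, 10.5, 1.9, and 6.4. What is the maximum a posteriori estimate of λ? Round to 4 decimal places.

λ̂_MAP = 0.2286

The Exponential(rate=λ) likelihood is ∝ λ^n e^(−λΣtᵢ). Here n = 7 and Σtᵢ = 1.1 + 8.6 + 1.6 + 11.4 + 10.5 + 1.9 + 6.4 = 41.5.
Posterior ∝ λ^5e^(−11λ) · λ^7e^(−41.5λ) = λ^12e^(−52.5λ), i.e. Gamma(13, 52.5).
Mode = (a−1)/b = 12/52.5 ≈ 0.2286.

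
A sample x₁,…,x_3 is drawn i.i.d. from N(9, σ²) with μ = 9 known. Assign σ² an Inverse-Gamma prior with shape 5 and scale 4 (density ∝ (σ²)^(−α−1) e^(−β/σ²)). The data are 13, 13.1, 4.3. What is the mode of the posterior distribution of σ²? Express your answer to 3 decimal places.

Sum of squared deviations about the known mean: SS = (13−9)² + (13.1−9)² + (4.3−9)² = 54.9.
The Normal likelihood contributes (σ²)^(−n/2) exp(−SS/(2σ²)), so the posterior is Inverse-Gamma(α + n/2, β + SS/2) = Inverse-Gamma(6.5, 31.45).
The mode of Inverse-Gamma(a, b) is b/(a+1) = 31.45/7.5 ≈ 4.193.

σ̂²_MAP = 4.193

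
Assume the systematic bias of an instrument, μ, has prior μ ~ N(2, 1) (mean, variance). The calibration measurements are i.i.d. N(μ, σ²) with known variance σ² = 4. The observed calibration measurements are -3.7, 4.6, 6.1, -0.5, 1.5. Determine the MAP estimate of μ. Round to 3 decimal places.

n = 5; x̄ = ((-3.7) + 4.6 + 6.1 + (-0.5) + 1.5)/5 = 8/5 = 1.6.
For a Normal prior and Normal likelihood with known variance, the posterior is Normal; its mode equals its mean, the precision-weighted average.
Prior precision 1/σ₀² = 1/1 = 1; data precision n/σ² = 5/4 = 1.25.
μ̂ = (1·2 + 1.25·1.6) / (1 + 1.25) = 4/2.25 = 16/9 ≈ 1.778.

μ̂_MAP = 1.778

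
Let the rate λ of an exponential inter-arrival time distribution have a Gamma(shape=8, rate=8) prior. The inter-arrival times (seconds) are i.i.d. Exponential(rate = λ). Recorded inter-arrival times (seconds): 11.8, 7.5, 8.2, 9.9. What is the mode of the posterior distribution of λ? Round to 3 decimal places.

The Exponential(rate=λ) likelihood is ∝ λ^n e^(−λΣtᵢ). Here n = 4 and Σtᵢ = 11.8 + 7.5 + 8.2 + 9.9 = 37.4.
Posterior ∝ λ^7e^(−8λ) · λ^4e^(−37.4λ) = λ^11e^(−45.4λ), i.e. Gamma(12, 45.4).
Mode = (a−1)/b = 11/45.4 ≈ 0.242.

λ̂_MAP = 0.242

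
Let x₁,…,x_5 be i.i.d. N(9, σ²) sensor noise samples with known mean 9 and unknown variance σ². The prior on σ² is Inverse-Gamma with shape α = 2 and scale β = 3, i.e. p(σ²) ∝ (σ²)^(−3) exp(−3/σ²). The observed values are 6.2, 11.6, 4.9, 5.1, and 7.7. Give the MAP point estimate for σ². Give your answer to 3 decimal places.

σ̂²_MAP = 4.937

Sum of squared deviations about the known mean: SS = (6.2−9)² + (11.6−9)² + (4.9−9)² + (5.1−9)² + (7.7−9)² = 48.31.
The Normal likelihood contributes (σ²)^(−n/2) exp(−SS/(2σ²)), so the posterior is Inverse-Gamma(α + n/2, β + SS/2) = Inverse-Gamma(4.5, 27.155).
The mode of Inverse-Gamma(a, b) is b/(a+1) = 27.155/5.5 ≈ 4.937.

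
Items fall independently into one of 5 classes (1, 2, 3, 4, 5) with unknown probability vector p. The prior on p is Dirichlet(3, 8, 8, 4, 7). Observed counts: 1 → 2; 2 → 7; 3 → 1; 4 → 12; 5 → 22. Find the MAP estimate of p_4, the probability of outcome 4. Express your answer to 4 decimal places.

The posterior is Dirichlet(αᵢ + nᵢ) = Dirichlet(5, 15, 9, 16, 29).
For a Dirichlet(a₁,…,a_K) with all aᵢ > 1, the mode has j-th component (aⱼ − 1)/(Σaᵢ − K).
Here Σaᵢ = 74 and K = 5, so p_4 = (16 − 1)/(74 − 5) = 15/69 ≈ 0.2174.

MAP estimate: 0.2174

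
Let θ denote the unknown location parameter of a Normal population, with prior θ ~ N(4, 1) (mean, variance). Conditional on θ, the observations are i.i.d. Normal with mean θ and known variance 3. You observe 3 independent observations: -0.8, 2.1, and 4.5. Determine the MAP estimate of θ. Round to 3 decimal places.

θ̂_MAP = 2.967

n = 3; x̄ = ((-0.8) + 2.1 + 4.5)/3 = 5.8/3 = 29/15 ≈ 1.9333.
For a Normal prior and Normal likelihood with known variance, the posterior is Normal; its mode equals its mean, the precision-weighted average.
Prior precision 1/σ₀² = 1/1 = 1; data precision n/σ² = 3/3 = 1.
θ̂ = (1·4 + 1·(29/15)) / (1 + 1) = (89/15)/2 = 89/30 ≈ 2.967.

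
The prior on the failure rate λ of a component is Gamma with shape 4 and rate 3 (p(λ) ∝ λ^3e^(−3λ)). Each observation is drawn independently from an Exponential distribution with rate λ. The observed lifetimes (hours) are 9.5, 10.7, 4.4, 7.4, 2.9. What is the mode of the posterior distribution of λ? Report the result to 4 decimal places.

The Exponential(rate=λ) likelihood is ∝ λ^n e^(−λΣtᵢ). Here n = 5 and Σtᵢ = 9.5 + 10.7 + 4.4 + 7.4 + 2.9 = 34.9.
Posterior ∝ λ^3e^(−3λ) · λ^5e^(−34.9λ) = λ^8e^(−37.9λ), i.e. Gamma(9, 37.9).
Mode = (a−1)/b = 8/37.9 ≈ 0.2111.

λ̂_MAP = 0.2111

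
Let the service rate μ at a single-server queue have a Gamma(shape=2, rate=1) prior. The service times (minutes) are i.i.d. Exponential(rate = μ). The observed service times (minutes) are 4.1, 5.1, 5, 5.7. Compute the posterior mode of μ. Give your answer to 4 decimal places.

μ̂_MAP = 0.2392

The Exponential(rate=μ) likelihood is ∝ μ^n e^(−μΣtᵢ). Here n = 4 and Σtᵢ = 4.1 + 5.1 + 5 + 5.7 = 19.9.
Posterior ∝ μe^(−1μ) · μ^4e^(−19.9μ) = μ^5e^(−20.9μ), i.e. Gamma(6, 20.9).
Mode = (a−1)/b = 5/20.9 ≈ 0.2392.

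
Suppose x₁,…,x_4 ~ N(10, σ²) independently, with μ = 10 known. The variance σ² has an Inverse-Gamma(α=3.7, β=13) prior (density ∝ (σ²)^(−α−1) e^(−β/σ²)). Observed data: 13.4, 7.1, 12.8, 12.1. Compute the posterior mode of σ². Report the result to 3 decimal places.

Sum of squared deviations about the known mean: SS = (13.4−10)² + (7.1−10)² + (12.8−10)² + (12.1−10)² = 32.22.
The Normal likelihood contributes (σ²)^(−n/2) exp(−SS/(2σ²)), so the posterior is Inverse-Gamma(α + n/2, β + SS/2) = Inverse-Gamma(5.7, 29.11).
The mode of Inverse-Gamma(a, b) is b/(a+1) = 29.11/6.7 ≈ 4.345.

σ̂²_MAP = 4.345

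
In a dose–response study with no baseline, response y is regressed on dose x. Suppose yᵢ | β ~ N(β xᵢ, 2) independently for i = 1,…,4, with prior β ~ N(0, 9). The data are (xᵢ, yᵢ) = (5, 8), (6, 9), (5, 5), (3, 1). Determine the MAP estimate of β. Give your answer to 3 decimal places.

β̂_MAP = 1.281

log p(β | y) = −Σ(yᵢ − βxᵢ)²/(2·2) − β²/(2·9) + const.
Setting the derivative to zero: Σxᵢ(yᵢ − βxᵢ)/2 − β/9 = 0, so β = Σxᵢyᵢ / (Σxᵢ² + σ²/τ²).
Σxᵢyᵢ = 5·8 + 6·9 + 5·5 + 3·1 = 122; Σxᵢ² = 95; σ²/τ² = 2/9.
β̂_MAP = 122 / (95 + 2/9) = 122/(857/9) = 1098/857 ≈ 1.281.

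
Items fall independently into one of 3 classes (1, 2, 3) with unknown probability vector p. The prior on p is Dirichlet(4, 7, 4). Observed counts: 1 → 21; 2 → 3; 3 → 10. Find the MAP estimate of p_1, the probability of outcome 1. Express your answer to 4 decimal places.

The posterior is Dirichlet(αᵢ + nᵢ) = Dirichlet(25, 10, 14).
For a Dirichlet(a₁,…,a_K) with all aᵢ > 1, the mode has j-th component (aⱼ − 1)/(Σaᵢ − K).
Here Σaᵢ = 49 and K = 3, so p_1 = (25 − 1)/(49 − 3) = 24/46 ≈ 0.5217.

MAP estimate: 0.5217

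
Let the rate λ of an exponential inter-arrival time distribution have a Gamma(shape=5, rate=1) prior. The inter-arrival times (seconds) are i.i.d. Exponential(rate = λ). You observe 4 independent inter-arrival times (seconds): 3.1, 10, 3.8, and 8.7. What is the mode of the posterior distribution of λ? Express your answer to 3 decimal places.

λ̂_MAP = 0.301

The Exponential(rate=λ) likelihood is ∝ λ^n e^(−λΣtᵢ). Here n = 4 and Σtᵢ = 3.1 + 10 + 3.8 + 8.7 = 25.6.
Posterior ∝ λ^4e^(−1λ) · λ^4e^(−25.6λ) = λ^8e^(−26.6λ), i.e. Gamma(9, 26.6).
Mode = (a−1)/b = 8/26.6 ≈ 0.301.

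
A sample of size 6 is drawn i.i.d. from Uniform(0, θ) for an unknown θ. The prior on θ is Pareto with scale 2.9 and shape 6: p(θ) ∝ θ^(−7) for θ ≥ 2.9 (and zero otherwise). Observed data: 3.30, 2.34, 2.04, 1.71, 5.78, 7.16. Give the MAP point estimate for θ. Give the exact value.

The Uniform(0, θ) likelihood is θ^(−n) for θ ≥ max(xᵢ), zero otherwise. Here max(xᵢ) = 7.16.
Posterior ∝ θ^(−7) · θ^(−6) = θ^(−13) on θ ≥ max(2.9, 7.16) = 7.16.
This density is strictly decreasing in θ, so the posterior mode lies at the lower boundary of the support.

θ̂_MAP = 7.16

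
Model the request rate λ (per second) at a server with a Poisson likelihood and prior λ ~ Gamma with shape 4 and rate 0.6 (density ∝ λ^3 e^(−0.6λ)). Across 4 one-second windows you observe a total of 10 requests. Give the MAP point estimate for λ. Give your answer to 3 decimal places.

λ̂_MAP = 2.826

Σxᵢ = 10, n = 4.
Posterior ∝ λ^3e^(−0.6λ) · λ^10e^(−4λ) = λ^13e^(−4.6λ), i.e. Gamma(shape=14, rate=4.6).
The mode of a Gamma(a, b) with a ≥ 1 (shape–rate) is (a−1)/b = 13/4.6 ≈ 2.826.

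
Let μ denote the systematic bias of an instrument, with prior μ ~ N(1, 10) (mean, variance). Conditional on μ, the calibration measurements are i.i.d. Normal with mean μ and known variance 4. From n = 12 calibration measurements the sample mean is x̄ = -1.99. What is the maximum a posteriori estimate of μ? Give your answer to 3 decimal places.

μ̂_MAP = -1.894

n = 12, x̄ = -1.99.
For a Normal prior and Normal likelihood with known variance, the posterior is Normal; its mode equals its mean, the precision-weighted average.
Prior precision 1/σ₀² = 1/10 = 0.1; data precision n/σ² = 12/4 = 3.
μ̂ = (0.1·1 + 3·(-1.99)) / (0.1 + 3) = (-5.87)/3.1 = -587/310 ≈ -1.894.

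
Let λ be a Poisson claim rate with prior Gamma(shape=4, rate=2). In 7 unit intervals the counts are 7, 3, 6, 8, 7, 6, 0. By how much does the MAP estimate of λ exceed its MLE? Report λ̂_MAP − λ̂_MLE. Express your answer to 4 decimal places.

MAP − MLE = -0.8413

Σxᵢ = 37. Posterior is Gamma(41, 9); MAP = (41−1)/9 = 40/9 ≈ 4.44444.
MLE = x̄ = 37/7 ≈ 5.28571.
Difference = 40/9 − 37/7 = -53/63 ≈ -0.8413.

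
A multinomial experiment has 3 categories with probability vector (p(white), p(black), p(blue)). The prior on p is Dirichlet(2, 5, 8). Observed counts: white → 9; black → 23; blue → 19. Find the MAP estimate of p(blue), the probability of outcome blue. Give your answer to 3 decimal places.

MAP estimate of p(blue) = 0.413

The posterior is Dirichlet(αᵢ + nᵢ) = Dirichlet(11, 28, 27).
For a Dirichlet(a₁,…,a_K) with all aᵢ > 1, the mode has j-th component (aⱼ − 1)/(Σaᵢ − K).
Here Σaᵢ = 66 and K = 3, so p(blue) = (27 − 1)/(66 − 3) = 26/63 ≈ 0.413.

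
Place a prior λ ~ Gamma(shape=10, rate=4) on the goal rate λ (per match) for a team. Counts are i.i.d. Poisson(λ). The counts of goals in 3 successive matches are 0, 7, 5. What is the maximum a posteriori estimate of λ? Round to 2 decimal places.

λ̂_MAP = 3.00

Σxᵢ = 0+7+5 = 12, with n = 3.
Posterior ∝ λ^9e^(−4λ) · λ^12e^(−3λ) = λ^21e^(−7λ), i.e. Gamma(shape=22, rate=7).
The mode of a Gamma(a, b) with a ≥ 1 (shape–rate) is (a−1)/b = 21/7 ≈ 3.00.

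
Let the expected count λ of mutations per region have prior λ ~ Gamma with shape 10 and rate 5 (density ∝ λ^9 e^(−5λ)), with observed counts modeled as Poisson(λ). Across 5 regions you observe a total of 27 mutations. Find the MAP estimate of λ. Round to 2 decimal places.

Σxᵢ = 27, n = 5.
Posterior ∝ λ^9e^(−5λ) · λ^27e^(−5λ) = λ^36e^(−10λ), i.e. Gamma(shape=37, rate=10).
The mode of a Gamma(a, b) with a ≥ 1 (shape–rate) is (a−1)/b = 36/10 ≈ 3.60.

λ̂_MAP = 3.60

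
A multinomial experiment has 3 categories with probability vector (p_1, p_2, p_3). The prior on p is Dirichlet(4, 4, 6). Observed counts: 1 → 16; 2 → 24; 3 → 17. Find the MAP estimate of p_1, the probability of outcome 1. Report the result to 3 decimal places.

The posterior is Dirichlet(αᵢ + nᵢ) = Dirichlet(20, 28, 23).
For a Dirichlet(a₁,…,a_K) with all aᵢ > 1, the mode has j-th component (aⱼ − 1)/(Σaᵢ − K).
Here Σaᵢ = 71 and K = 3, so p_1 = (20 − 1)/(71 − 3) = 19/68 ≈ 0.279.

MAP estimate: 0.279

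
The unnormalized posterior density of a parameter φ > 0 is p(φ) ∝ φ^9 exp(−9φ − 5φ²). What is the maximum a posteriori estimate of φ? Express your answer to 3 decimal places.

φ̂_MAP = 0.600

ℓ'(φ) = 9/φ − 9 − 10φ. Setting this to zero and multiplying by φ: 10φ² + 9φ − 9 = 0.
φ = (−9 + √(9² + 4·10·9)) / (2·10) = (−9 + √441) / 20 = (−9 + 21)/20 = 3/5.
ℓ''(φ) = −9/φ² − 10 < 0, confirming a maximum.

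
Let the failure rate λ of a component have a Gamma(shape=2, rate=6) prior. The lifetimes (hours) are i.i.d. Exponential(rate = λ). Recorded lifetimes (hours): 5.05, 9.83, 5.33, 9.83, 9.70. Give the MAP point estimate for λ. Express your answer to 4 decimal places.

The Exponential(rate=λ) likelihood is ∝ λ^n e^(−λΣtᵢ). Here n = 5 and Σtᵢ = 5.05 + 9.83 + 5.33 + 9.83 + 9.70 = 39.74.
Posterior ∝ λe^(−6λ) · λ^5e^(−39.74λ) = λ^6e^(−45.74λ), i.e. Gamma(7, 45.74).
Mode = (a−1)/b = 6/45.74 ≈ 0.1312.

λ̂_MAP = 0.1312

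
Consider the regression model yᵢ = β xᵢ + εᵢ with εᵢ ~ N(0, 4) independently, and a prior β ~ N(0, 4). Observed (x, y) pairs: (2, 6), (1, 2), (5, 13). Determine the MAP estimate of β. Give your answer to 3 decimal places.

β̂_MAP = 2.548

log p(β | y) = −Σ(yᵢ − βxᵢ)²/(2·4) − β²/(2·4) + const.
Setting the derivative to zero: Σxᵢ(yᵢ − βxᵢ)/4 − β/4 = 0, so β = Σxᵢyᵢ / (Σxᵢ² + σ²/τ²).
Σxᵢyᵢ = 2·6 + 1·2 + 5·13 = 79; Σxᵢ² = 30; σ²/τ² = 1.
β̂_MAP = 79 / (30 + 1) = 79/31 ≈ 2.548.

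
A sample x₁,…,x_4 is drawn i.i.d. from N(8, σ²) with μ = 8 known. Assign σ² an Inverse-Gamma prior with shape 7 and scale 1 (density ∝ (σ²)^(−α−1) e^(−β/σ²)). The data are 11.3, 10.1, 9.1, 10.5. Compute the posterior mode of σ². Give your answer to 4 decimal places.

σ̂²_MAP = 1.2380

Sum of squared deviations about the known mean: SS = (11.3−8)² + (10.1−8)² + (9.1−8)² + (10.5−8)² = 22.76.
The Normal likelihood contributes (σ²)^(−n/2) exp(−SS/(2σ²)), so the posterior is Inverse-Gamma(α + n/2, β + SS/2) = Inverse-Gamma(9, 12.38).
The mode of Inverse-Gamma(a, b) is b/(a+1) = 12.38/10 ≈ 1.2380.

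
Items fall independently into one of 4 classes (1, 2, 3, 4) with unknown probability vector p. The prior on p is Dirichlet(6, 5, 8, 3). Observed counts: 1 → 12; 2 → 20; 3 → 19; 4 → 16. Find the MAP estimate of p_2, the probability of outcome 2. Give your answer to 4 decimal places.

The posterior is Dirichlet(αᵢ + nᵢ) = Dirichlet(18, 25, 27, 19).
For a Dirichlet(a₁,…,a_K) with all aᵢ > 1, the mode has j-th component (aⱼ − 1)/(Σaᵢ − K).
Here Σaᵢ = 89 and K = 4, so p_2 = (25 − 1)/(89 − 4) = 24/85 ≈ 0.2824.

MAP estimate: 0.2824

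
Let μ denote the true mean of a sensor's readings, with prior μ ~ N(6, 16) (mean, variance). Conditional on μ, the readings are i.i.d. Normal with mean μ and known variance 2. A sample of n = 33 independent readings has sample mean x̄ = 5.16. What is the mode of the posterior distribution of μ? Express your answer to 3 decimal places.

μ̂_MAP = 5.163

n = 33, x̄ = 5.16.
For a Normal prior and Normal likelihood with known variance, the posterior is Normal; its mode equals its mean, the precision-weighted average.
Prior precision 1/σ₀² = 1/16 = 0.0625; data precision n/σ² = 33/2 = 16.5.
μ̂ = (0.0625·6 + 16.5·5.16) / (0.0625 + 16.5) = 85.515/16.5625 = 34206/6625 ≈ 5.163.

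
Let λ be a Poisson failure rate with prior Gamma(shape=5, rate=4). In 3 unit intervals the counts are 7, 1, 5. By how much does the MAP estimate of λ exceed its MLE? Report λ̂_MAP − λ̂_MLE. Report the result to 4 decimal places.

Σxᵢ = 13. Posterior is Gamma(18, 7); MAP = (18−1)/7 = 17/7 ≈ 2.42857.
MLE = x̄ = 13/3 ≈ 4.33333.
Difference = 17/7 − 13/3 = -40/21 ≈ -1.9048.

MAP − MLE = -1.9048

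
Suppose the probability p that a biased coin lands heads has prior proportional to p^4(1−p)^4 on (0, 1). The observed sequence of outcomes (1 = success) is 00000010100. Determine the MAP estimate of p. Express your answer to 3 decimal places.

The prior density ∝ p^4(1−p)^4 is the kernel of Beta(5, 5).
Data: 2 successes in 11 trials (from the sequence). The binomial likelihood contributes p^2(1−p)^9, so the posterior is Beta(5+2, 5+9) = Beta(7, 14).
For Beta(a, b) with a, b > 1 the mode is (a−1)/(a+b−2) = 6/19 ≈ 0.316.

p̂_MAP = 0.316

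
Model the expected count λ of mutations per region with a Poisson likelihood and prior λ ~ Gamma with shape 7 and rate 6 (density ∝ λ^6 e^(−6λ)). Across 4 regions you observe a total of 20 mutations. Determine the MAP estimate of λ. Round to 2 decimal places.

Σxᵢ = 20, n = 4.
Posterior ∝ λ^6e^(−6λ) · λ^20e^(−4λ) = λ^26e^(−10λ), i.e. Gamma(shape=27, rate=10).
The mode of a Gamma(a, b) with a ≥ 1 (shape–rate) is (a−1)/b = 26/10 ≈ 2.60.

λ̂_MAP = 2.60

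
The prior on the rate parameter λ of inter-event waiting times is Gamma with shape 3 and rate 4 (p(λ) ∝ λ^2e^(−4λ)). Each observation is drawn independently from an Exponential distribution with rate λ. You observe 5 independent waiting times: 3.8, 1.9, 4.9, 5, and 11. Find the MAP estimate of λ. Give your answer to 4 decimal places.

The Exponential(rate=λ) likelihood is ∝ λ^n e^(−λΣtᵢ). Here n = 5 and Σtᵢ = 3.8 + 1.9 + 4.9 + 5 + 11 = 26.6.
Posterior ∝ λ^2e^(−4λ) · λ^5e^(−26.6λ) = λ^7e^(−30.6λ), i.e. Gamma(8, 30.6).
Mode = (a−1)/b = 7/30.6 ≈ 0.2288.

λ̂_MAP = 0.2288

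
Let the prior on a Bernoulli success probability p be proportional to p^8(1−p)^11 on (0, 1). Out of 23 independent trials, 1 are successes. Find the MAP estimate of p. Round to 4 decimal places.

The prior density ∝ p^8(1−p)^11 is the kernel of Beta(9, 12).
Data: 1 success in 23 trials. The binomial likelihood contributes p(1−p)^22, so the posterior is Beta(9+1, 12+22) = Beta(10, 34).
For Beta(a, b) with a, b > 1 the mode is (a−1)/(a+b−2) = 9/42 ≈ 0.2143.

p̂_MAP = 0.2143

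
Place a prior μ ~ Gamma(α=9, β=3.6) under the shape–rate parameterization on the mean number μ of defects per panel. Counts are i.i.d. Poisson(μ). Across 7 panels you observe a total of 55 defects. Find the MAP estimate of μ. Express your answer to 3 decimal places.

μ̂_MAP = 5.943

Σxᵢ = 55, n = 7.
Posterior ∝ μ^8e^(−3.6μ) · μ^55e^(−7μ) = μ^63e^(−10.6μ), i.e. Gamma(shape=64, rate=10.6).
The mode of a Gamma(a, b) with a ≥ 1 (shape–rate) is (a−1)/b = 63/10.6 ≈ 5.943.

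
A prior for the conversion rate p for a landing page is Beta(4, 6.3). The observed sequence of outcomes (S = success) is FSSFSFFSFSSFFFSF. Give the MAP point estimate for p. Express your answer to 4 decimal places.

Prior: Beta(4, 6.3).
Data: 7 successes in 16 trials (from the sequence). The binomial likelihood contributes p^7(1−p)^9, so the posterior is Beta(4+7, 6.3+9) = Beta(11, 15.3).
For Beta(a, b) with a, b > 1 the mode is (a−1)/(a+b−2) = 10/24.3 ≈ 0.4115.

p̂_MAP = 0.4115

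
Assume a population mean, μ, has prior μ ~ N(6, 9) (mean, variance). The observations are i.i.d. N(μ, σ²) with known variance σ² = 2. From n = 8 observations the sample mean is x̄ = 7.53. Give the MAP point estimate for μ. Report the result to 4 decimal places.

μ̂_MAP = 7.4886

n = 8, x̄ = 7.53.
For a Normal prior and Normal likelihood with known variance, the posterior is Normal; its mode equals its mean, the precision-weighted average.
Prior precision 1/σ₀² = 1/9; data precision n/σ² = 8/2 = 4.
μ̂ = ((1/9)·6 + 4·7.53) / (1/9 + 4) = (2309/75)/(37/9) = 6927/925 ≈ 7.4886.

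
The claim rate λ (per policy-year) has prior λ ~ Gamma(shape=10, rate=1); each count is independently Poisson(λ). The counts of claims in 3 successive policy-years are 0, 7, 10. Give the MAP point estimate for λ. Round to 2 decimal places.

Σxᵢ = 0+7+10 = 17, with n = 3.
Posterior ∝ λ^9e^(−1λ) · λ^17e^(−3λ) = λ^26e^(−4λ), i.e. Gamma(shape=27, rate=4).
The mode of a Gamma(a, b) with a ≥ 1 (shape–rate) is (a−1)/b = 26/4 ≈ 6.50.

λ̂_MAP = 6.50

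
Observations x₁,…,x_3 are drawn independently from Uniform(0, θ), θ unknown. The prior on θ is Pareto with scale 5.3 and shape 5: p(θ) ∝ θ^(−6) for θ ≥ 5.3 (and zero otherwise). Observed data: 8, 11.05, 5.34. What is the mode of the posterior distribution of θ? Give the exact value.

θ̂_MAP = 11.05

The Uniform(0, θ) likelihood is θ^(−n) for θ ≥ max(xᵢ), zero otherwise. Here max(xᵢ) = 11.05.
Posterior ∝ θ^(−6) · θ^(−3) = θ^(−9) on θ ≥ max(5.3, 11.05) = 11.05.
This density is strictly decreasing in θ, so the posterior mode lies at the lower boundary of the support.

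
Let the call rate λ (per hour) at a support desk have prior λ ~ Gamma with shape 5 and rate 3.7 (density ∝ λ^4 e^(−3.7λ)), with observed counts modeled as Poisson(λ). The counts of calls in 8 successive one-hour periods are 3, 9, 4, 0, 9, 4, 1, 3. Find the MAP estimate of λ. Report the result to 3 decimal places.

λ̂_MAP = 3.162

Σxᵢ = 3+9+4+0+9+4+1+3 = 33, with n = 8.
Posterior ∝ λ^4e^(−3.7λ) · λ^33e^(−8λ) = λ^37e^(−11.7λ), i.e. Gamma(shape=38, rate=11.7).
The mode of a Gamma(a, b) with a ≥ 1 (shape–rate) is (a−1)/b = 37/11.7 ≈ 3.162.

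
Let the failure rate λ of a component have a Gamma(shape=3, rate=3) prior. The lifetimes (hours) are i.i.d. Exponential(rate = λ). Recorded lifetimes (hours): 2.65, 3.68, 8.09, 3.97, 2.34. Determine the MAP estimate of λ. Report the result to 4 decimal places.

λ̂_MAP = 0.2950

The Exponential(rate=λ) likelihood is ∝ λ^n e^(−λΣtᵢ). Here n = 5 and Σtᵢ = 2.65 + 3.68 + 8.09 + 3.97 + 2.34 = 20.73.
Posterior ∝ λ^2e^(−3λ) · λ^5e^(−20.73λ) = λ^7e^(−23.73λ), i.e. Gamma(8, 23.73).
Mode = (a−1)/b = 7/23.73 ≈ 0.2950.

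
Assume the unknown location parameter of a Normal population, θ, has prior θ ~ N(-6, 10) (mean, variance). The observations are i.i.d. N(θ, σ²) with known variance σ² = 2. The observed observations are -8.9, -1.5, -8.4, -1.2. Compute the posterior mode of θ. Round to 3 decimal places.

n = 4; x̄ = ((-8.9) + (-1.5) + (-8.4) + (-1.2))/4 = -20/4 = -5.
For a Normal prior and Normal likelihood with known variance, the posterior is Normal; its mode equals its mean, the precision-weighted average.
Prior precision 1/σ₀² = 1/10 = 0.1; data precision n/σ² = 4/2 = 2.
θ̂ = (0.1·(-6) + 2·(-5)) / (0.1 + 2) = (-10.6)/2.1 = -106/21 ≈ -5.048.

θ̂_MAP = -5.048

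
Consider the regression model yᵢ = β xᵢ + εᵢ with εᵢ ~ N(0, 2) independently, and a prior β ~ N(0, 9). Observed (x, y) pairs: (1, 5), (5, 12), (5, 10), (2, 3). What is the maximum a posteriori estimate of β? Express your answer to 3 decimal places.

β̂_MAP = 2.191

log p(β | y) = −Σ(yᵢ − βxᵢ)²/(2·2) − β²/(2·9) + const.
Setting the derivative to zero: Σxᵢ(yᵢ − βxᵢ)/2 − β/9 = 0, so β = Σxᵢyᵢ / (Σxᵢ² + σ²/τ²).
Σxᵢyᵢ = 1·5 + 5·12 + 5·10 + 2·3 = 121; Σxᵢ² = 55; σ²/τ² = 2/9.
β̂_MAP = 121 / (55 + 2/9) = 121/(497/9) = 1089/497 ≈ 2.191.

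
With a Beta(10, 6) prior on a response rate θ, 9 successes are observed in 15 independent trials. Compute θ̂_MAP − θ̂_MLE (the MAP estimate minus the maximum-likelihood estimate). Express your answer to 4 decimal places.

MAP − MLE = 0.0207

Posterior is Beta(19, 12); MAP = (19−1)/(31−2) = 18/29 ≈ 0.62069.
MLE ignores the prior: θ̂_MLE = k/n = 9/15 ≈ 0.60000.
Difference = 18/29 − 9/15 = 3/145 ≈ 0.0207.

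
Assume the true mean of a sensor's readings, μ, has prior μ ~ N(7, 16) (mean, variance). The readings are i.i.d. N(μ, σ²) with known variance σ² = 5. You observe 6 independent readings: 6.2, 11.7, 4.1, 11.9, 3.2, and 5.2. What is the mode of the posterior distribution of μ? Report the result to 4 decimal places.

μ̂_MAP = 7.0475

n = 6; x̄ = (6.2 + 11.7 + 4.1 + 11.9 + 3.2 + 5.2)/6 = 42.3/6 = 7.05.
For a Normal prior and Normal likelihood with known variance, the posterior is Normal; its mode equals its mean, the precision-weighted average.
Prior precision 1/σ₀² = 1/16 = 0.0625; data precision n/σ² = 6/5 = 1.2.
μ̂ = (0.0625·7 + 1.2·7.05) / (0.0625 + 1.2) = 8.8975/1.2625 = 3559/505 ≈ 7.0475.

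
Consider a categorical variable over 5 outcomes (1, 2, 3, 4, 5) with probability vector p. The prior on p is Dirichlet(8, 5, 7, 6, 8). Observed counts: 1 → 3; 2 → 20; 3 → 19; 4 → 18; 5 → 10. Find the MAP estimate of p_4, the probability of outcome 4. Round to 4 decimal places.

MAP estimate: 0.2323

The posterior is Dirichlet(αᵢ + nᵢ) = Dirichlet(11, 25, 26, 24, 18).
For a Dirichlet(a₁,…,a_K) with all aᵢ > 1, the mode has j-th component (aⱼ − 1)/(Σaᵢ − K).
Here Σaᵢ = 104 and K = 5, so p_4 = (24 − 1)/(104 − 5) = 23/99 ≈ 0.2323.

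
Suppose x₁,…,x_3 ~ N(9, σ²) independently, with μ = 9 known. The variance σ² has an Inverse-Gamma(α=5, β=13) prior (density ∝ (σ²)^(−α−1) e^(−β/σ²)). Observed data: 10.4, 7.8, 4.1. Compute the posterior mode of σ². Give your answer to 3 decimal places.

σ̂²_MAP = 3.561

Sum of squared deviations about the known mean: SS = (10.4−9)² + (7.8−9)² + (4.1−9)² = 27.41.
The Normal likelihood contributes (σ²)^(−n/2) exp(−SS/(2σ²)), so the posterior is Inverse-Gamma(α + n/2, β + SS/2) = Inverse-Gamma(6.5, 26.705).
The mode of Inverse-Gamma(a, b) is b/(a+1) = 26.705/7.5 ≈ 3.561.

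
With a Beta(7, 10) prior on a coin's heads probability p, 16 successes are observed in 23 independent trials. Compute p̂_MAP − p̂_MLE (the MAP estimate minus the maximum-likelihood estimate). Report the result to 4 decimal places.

MAP − MLE = -0.1167

Posterior is Beta(23, 17); MAP = (23−1)/(40−2) = 22/38 ≈ 0.57895.
MLE ignores the prior: p̂_MLE = k/n = 16/23 ≈ 0.69565.
Difference = 22/38 − 16/23 = -51/437 ≈ -0.1167.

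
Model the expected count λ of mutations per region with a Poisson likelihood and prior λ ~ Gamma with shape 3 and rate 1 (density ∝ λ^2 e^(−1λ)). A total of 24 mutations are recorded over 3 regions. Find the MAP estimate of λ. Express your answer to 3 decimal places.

λ̂_MAP = 6.500

Σxᵢ = 24, n = 3.
Posterior ∝ λ^2e^(−1λ) · λ^24e^(−3λ) = λ^26e^(−4λ), i.e. Gamma(shape=27, rate=4).
The mode of a Gamma(a, b) with a ≥ 1 (shape–rate) is (a−1)/b = 26/4 ≈ 6.500.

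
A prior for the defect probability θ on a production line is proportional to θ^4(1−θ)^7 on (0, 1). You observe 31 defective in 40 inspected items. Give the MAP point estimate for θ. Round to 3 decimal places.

θ̂_MAP = 0.686

The prior density ∝ θ^4(1−θ)^7 is the kernel of Beta(5, 8).
Data: 31 successes in 40 trials. The binomial likelihood contributes θ^31(1−θ)^9, so the posterior is Beta(5+31, 8+9) = Beta(36, 17).
For Beta(a, b) with a, b > 1 the mode is (a−1)/(a+b−2) = 35/51 ≈ 0.686.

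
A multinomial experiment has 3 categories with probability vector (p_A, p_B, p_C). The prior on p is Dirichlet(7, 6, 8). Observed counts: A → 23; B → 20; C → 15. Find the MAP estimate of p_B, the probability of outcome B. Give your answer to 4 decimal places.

The posterior is Dirichlet(αᵢ + nᵢ) = Dirichlet(30, 26, 23).
For a Dirichlet(a₁,…,a_K) with all aᵢ > 1, the mode has j-th component (aⱼ − 1)/(Σaᵢ − K).
Here Σaᵢ = 79 and K = 3, so p_B = (26 − 1)/(79 − 3) = 25/76 ≈ 0.3289.

MAP estimate of p_B = 0.3289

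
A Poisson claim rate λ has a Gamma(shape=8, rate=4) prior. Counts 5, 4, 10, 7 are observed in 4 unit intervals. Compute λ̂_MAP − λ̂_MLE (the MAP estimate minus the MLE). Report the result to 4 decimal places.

MAP − MLE = -2.3750

Σxᵢ = 26. Posterior is Gamma(34, 8); MAP = (34−1)/8 = 33/8 ≈ 4.12500.
MLE = x̄ = 26/4 ≈ 6.50000.
Difference = 33/8 − 26/4 = -19/8 ≈ -2.3750.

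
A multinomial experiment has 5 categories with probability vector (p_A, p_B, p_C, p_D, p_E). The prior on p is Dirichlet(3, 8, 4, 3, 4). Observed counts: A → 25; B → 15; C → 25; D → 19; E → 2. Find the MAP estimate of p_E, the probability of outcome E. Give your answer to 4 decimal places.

MAP estimate of p_E = 0.0485

The posterior is Dirichlet(αᵢ + nᵢ) = Dirichlet(28, 23, 29, 22, 6).
For a Dirichlet(a₁,…,a_K) with all aᵢ > 1, the mode has j-th component (aⱼ − 1)/(Σaᵢ − K).
Here Σaᵢ = 108 and K = 5, so p_E = (6 − 1)/(108 − 5) = 5/103 ≈ 0.0485.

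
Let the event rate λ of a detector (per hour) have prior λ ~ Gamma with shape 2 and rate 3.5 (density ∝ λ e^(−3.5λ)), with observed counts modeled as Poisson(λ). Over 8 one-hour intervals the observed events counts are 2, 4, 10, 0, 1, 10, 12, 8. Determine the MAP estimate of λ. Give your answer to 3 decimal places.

Σxᵢ = 2+4+10+0+1+10+12+8 = 47, with n = 8.
Posterior ∝ λe^(−3.5λ) · λ^47e^(−8λ) = λ^48e^(−11.5λ), i.e. Gamma(shape=49, rate=11.5).
The mode of a Gamma(a, b) with a ≥ 1 (shape–rate) is (a−1)/b = 48/11.5 ≈ 4.174.

λ̂_MAP = 4.174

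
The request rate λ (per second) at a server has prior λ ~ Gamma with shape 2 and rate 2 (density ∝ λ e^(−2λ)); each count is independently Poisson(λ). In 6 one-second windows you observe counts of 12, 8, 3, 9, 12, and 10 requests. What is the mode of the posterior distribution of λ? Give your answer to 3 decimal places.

λ̂_MAP = 6.875

Σxᵢ = 12+8+3+9+12+10 = 54, with n = 6.
Posterior ∝ λe^(−2λ) · λ^54e^(−6λ) = λ^55e^(−8λ), i.e. Gamma(shape=56, rate=8).
The mode of a Gamma(a, b) with a ≥ 1 (shape–rate) is (a−1)/b = 55/8 ≈ 6.875.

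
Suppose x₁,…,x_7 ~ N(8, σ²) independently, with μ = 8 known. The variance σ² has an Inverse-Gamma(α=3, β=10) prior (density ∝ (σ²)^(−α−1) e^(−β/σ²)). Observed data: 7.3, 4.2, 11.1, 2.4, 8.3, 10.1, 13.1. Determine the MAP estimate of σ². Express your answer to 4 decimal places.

σ̂²_MAP = 7.0940

Sum of squared deviations about the known mean: SS = (7.3−8)² + (4.2−8)² + (11.1−8)² + (2.4−8)² + (8.3−8)² + (10.1−8)² + (13.1−8)² = 86.41.
The Normal likelihood contributes (σ²)^(−n/2) exp(−SS/(2σ²)), so the posterior is Inverse-Gamma(α + n/2, β + SS/2) = Inverse-Gamma(6.5, 53.205).
The mode of Inverse-Gamma(a, b) is b/(a+1) = 53.205/7.5 ≈ 7.0940.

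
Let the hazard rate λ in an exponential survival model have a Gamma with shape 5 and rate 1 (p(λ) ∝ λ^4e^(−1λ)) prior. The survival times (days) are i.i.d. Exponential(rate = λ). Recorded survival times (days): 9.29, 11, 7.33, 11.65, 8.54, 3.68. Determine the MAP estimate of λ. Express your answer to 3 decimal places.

The Exponential(rate=λ) likelihood is ∝ λ^n e^(−λΣtᵢ). Here n = 6 and Σtᵢ = 9.29 + 11 + 7.33 + 11.65 + 8.54 + 3.68 = 51.49.
Posterior ∝ λ^4e^(−1λ) · λ^6e^(−51.49λ) = λ^10e^(−52.49λ), i.e. Gamma(11, 52.49).
Mode = (a−1)/b = 10/52.49 ≈ 0.191.

λ̂_MAP = 0.191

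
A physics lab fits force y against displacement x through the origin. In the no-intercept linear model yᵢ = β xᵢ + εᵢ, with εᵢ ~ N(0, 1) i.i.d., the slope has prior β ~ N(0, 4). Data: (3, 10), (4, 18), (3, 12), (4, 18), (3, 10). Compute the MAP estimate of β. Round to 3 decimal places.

log p(β | y) = −Σ(yᵢ − βxᵢ)²/(2·1) − β²/(2·4) + const.
Setting the derivative to zero: Σxᵢ(yᵢ − βxᵢ)/1 − β/4 = 0, so β = Σxᵢyᵢ / (Σxᵢ² + σ²/τ²).
Σxᵢyᵢ = 3·10 + 4·18 + 3·12 + 4·18 + 3·10 = 240; Σxᵢ² = 59; σ²/τ² = 0.25.
β̂_MAP = 240 / (59 + 0.25) = 240/59.25 ≈ 4.051.

β̂_MAP = 4.051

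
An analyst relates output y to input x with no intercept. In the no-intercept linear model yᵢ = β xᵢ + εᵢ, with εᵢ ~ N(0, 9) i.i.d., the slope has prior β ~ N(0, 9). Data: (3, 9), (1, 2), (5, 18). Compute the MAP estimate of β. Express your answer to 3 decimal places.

β̂_MAP = 3.306

log p(β | y) = −Σ(yᵢ − βxᵢ)²/(2·9) − β²/(2·9) + const.
Setting the derivative to zero: Σxᵢ(yᵢ − βxᵢ)/9 − β/9 = 0, so β = Σxᵢyᵢ / (Σxᵢ² + σ²/τ²).
Σxᵢyᵢ = 3·9 + 1·2 + 5·18 = 119; Σxᵢ² = 35; σ²/τ² = 1.
β̂_MAP = 119 / (35 + 1) = 119/36 ≈ 3.306.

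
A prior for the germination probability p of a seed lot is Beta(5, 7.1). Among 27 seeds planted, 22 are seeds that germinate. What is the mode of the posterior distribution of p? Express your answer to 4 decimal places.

p̂_MAP = 0.7008

Prior: Beta(5, 7.1).
Data: 22 successes in 27 trials. The binomial likelihood contributes p^22(1−p)^5, so the posterior is Beta(5+22, 7.1+5) = Beta(27, 12.1).
For Beta(a, b) with a, b > 1 the mode is (a−1)/(a+b−2) = 26/37.1 ≈ 0.7008.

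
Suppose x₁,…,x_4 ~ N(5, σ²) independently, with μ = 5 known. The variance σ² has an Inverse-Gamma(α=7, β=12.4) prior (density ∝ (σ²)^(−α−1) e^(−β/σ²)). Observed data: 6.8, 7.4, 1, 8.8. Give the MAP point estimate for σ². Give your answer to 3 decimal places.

σ̂²_MAP = 3.212

Sum of squared deviations about the known mean: SS = (6.8−5)² + (7.4−5)² + (1−5)² + (8.8−5)² = 39.44.
The Normal likelihood contributes (σ²)^(−n/2) exp(−SS/(2σ²)), so the posterior is Inverse-Gamma(α + n/2, β + SS/2) = Inverse-Gamma(9, 32.12).
The mode of Inverse-Gamma(a, b) is b/(a+1) = 32.12/10 ≈ 3.212.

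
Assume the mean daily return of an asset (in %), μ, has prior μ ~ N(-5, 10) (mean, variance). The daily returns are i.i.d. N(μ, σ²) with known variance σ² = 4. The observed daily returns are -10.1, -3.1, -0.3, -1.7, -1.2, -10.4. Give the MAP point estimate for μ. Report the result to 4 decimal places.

n = 6; x̄ = ((-10.1) + (-3.1) + (-0.3) + (-1.7) + (-1.2) + (-10.4))/6 = -26.8/6 = -67/15 ≈ -4.4667.
For a Normal prior and Normal likelihood with known variance, the posterior is Normal; its mode equals its mean, the precision-weighted average.
Prior precision 1/σ₀² = 1/10 = 0.1; data precision n/σ² = 6/4 = 1.5.
μ̂ = (0.1·(-5) + 1.5·(-67/15)) / (0.1 + 1.5) = (-7.2)/1.6 = -4.5000.

μ̂_MAP = -4.5000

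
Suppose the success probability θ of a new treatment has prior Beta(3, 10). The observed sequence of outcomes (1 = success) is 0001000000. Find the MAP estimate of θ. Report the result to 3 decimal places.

Prior: Beta(3, 10).
Data: 1 success in 10 trials (from the sequence). The binomial likelihood contributes θ(1−θ)^9, so the posterior is Beta(3+1, 10+9) = Beta(4, 19).
For Beta(a, b) with a, b > 1 the mode is (a−1)/(a+b−2) = 3/21 ≈ 0.143.

θ̂_MAP = 0.143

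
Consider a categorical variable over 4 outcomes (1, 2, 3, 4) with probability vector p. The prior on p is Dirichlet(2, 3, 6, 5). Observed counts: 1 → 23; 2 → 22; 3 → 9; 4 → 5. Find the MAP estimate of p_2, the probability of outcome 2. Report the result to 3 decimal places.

MAP estimate: 0.338

The posterior is Dirichlet(αᵢ + nᵢ) = Dirichlet(25, 25, 15, 10).
For a Dirichlet(a₁,…,a_K) with all aᵢ > 1, the mode has j-th component (aⱼ − 1)/(Σaᵢ − K).
Here Σaᵢ = 75 and K = 4, so p_2 = (25 − 1)/(75 − 4) = 24/71 ≈ 0.338.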